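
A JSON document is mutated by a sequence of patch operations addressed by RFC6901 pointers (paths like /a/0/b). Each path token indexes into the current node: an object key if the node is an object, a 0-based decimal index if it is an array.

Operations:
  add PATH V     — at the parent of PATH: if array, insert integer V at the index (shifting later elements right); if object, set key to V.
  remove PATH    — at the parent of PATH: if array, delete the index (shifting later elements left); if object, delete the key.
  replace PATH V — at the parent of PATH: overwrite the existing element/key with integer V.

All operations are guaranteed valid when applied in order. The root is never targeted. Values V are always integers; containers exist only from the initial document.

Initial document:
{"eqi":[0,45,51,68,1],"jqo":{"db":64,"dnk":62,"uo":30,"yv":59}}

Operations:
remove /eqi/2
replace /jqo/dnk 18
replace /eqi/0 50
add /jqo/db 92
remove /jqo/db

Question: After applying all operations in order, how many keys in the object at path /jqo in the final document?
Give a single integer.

After op 1 (remove /eqi/2): {"eqi":[0,45,68,1],"jqo":{"db":64,"dnk":62,"uo":30,"yv":59}}
After op 2 (replace /jqo/dnk 18): {"eqi":[0,45,68,1],"jqo":{"db":64,"dnk":18,"uo":30,"yv":59}}
After op 3 (replace /eqi/0 50): {"eqi":[50,45,68,1],"jqo":{"db":64,"dnk":18,"uo":30,"yv":59}}
After op 4 (add /jqo/db 92): {"eqi":[50,45,68,1],"jqo":{"db":92,"dnk":18,"uo":30,"yv":59}}
After op 5 (remove /jqo/db): {"eqi":[50,45,68,1],"jqo":{"dnk":18,"uo":30,"yv":59}}
Size at path /jqo: 3

Answer: 3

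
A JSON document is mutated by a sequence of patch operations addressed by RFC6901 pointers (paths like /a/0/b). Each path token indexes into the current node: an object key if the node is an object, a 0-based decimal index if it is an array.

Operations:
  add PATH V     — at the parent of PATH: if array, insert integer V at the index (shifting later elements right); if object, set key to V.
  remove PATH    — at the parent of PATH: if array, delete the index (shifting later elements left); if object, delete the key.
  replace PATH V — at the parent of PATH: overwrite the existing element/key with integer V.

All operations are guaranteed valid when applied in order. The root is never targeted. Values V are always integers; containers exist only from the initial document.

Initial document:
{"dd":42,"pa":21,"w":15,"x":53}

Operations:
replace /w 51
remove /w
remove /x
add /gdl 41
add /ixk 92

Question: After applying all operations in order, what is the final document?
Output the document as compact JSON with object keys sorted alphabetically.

After op 1 (replace /w 51): {"dd":42,"pa":21,"w":51,"x":53}
After op 2 (remove /w): {"dd":42,"pa":21,"x":53}
After op 3 (remove /x): {"dd":42,"pa":21}
After op 4 (add /gdl 41): {"dd":42,"gdl":41,"pa":21}
After op 5 (add /ixk 92): {"dd":42,"gdl":41,"ixk":92,"pa":21}

Answer: {"dd":42,"gdl":41,"ixk":92,"pa":21}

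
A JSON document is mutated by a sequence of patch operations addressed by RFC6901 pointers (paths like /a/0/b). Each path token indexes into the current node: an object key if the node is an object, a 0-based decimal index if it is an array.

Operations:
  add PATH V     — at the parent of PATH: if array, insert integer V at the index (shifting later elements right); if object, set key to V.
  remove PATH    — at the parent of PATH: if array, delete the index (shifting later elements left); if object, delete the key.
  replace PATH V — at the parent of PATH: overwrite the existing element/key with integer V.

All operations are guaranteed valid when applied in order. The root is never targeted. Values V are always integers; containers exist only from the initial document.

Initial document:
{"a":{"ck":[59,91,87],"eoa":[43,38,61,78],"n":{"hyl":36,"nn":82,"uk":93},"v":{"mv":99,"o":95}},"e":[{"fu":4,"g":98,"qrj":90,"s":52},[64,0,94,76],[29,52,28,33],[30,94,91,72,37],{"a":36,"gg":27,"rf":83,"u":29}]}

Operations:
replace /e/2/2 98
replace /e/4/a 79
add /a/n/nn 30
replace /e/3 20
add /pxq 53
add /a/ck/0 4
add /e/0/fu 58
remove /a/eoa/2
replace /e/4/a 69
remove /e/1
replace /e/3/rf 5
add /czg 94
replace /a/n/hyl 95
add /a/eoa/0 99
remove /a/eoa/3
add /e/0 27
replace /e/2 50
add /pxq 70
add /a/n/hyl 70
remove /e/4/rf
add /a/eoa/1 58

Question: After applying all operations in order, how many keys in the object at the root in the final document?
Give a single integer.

Answer: 4

Derivation:
After op 1 (replace /e/2/2 98): {"a":{"ck":[59,91,87],"eoa":[43,38,61,78],"n":{"hyl":36,"nn":82,"uk":93},"v":{"mv":99,"o":95}},"e":[{"fu":4,"g":98,"qrj":90,"s":52},[64,0,94,76],[29,52,98,33],[30,94,91,72,37],{"a":36,"gg":27,"rf":83,"u":29}]}
After op 2 (replace /e/4/a 79): {"a":{"ck":[59,91,87],"eoa":[43,38,61,78],"n":{"hyl":36,"nn":82,"uk":93},"v":{"mv":99,"o":95}},"e":[{"fu":4,"g":98,"qrj":90,"s":52},[64,0,94,76],[29,52,98,33],[30,94,91,72,37],{"a":79,"gg":27,"rf":83,"u":29}]}
After op 3 (add /a/n/nn 30): {"a":{"ck":[59,91,87],"eoa":[43,38,61,78],"n":{"hyl":36,"nn":30,"uk":93},"v":{"mv":99,"o":95}},"e":[{"fu":4,"g":98,"qrj":90,"s":52},[64,0,94,76],[29,52,98,33],[30,94,91,72,37],{"a":79,"gg":27,"rf":83,"u":29}]}
After op 4 (replace /e/3 20): {"a":{"ck":[59,91,87],"eoa":[43,38,61,78],"n":{"hyl":36,"nn":30,"uk":93},"v":{"mv":99,"o":95}},"e":[{"fu":4,"g":98,"qrj":90,"s":52},[64,0,94,76],[29,52,98,33],20,{"a":79,"gg":27,"rf":83,"u":29}]}
After op 5 (add /pxq 53): {"a":{"ck":[59,91,87],"eoa":[43,38,61,78],"n":{"hyl":36,"nn":30,"uk":93},"v":{"mv":99,"o":95}},"e":[{"fu":4,"g":98,"qrj":90,"s":52},[64,0,94,76],[29,52,98,33],20,{"a":79,"gg":27,"rf":83,"u":29}],"pxq":53}
After op 6 (add /a/ck/0 4): {"a":{"ck":[4,59,91,87],"eoa":[43,38,61,78],"n":{"hyl":36,"nn":30,"uk":93},"v":{"mv":99,"o":95}},"e":[{"fu":4,"g":98,"qrj":90,"s":52},[64,0,94,76],[29,52,98,33],20,{"a":79,"gg":27,"rf":83,"u":29}],"pxq":53}
After op 7 (add /e/0/fu 58): {"a":{"ck":[4,59,91,87],"eoa":[43,38,61,78],"n":{"hyl":36,"nn":30,"uk":93},"v":{"mv":99,"o":95}},"e":[{"fu":58,"g":98,"qrj":90,"s":52},[64,0,94,76],[29,52,98,33],20,{"a":79,"gg":27,"rf":83,"u":29}],"pxq":53}
After op 8 (remove /a/eoa/2): {"a":{"ck":[4,59,91,87],"eoa":[43,38,78],"n":{"hyl":36,"nn":30,"uk":93},"v":{"mv":99,"o":95}},"e":[{"fu":58,"g":98,"qrj":90,"s":52},[64,0,94,76],[29,52,98,33],20,{"a":79,"gg":27,"rf":83,"u":29}],"pxq":53}
After op 9 (replace /e/4/a 69): {"a":{"ck":[4,59,91,87],"eoa":[43,38,78],"n":{"hyl":36,"nn":30,"uk":93},"v":{"mv":99,"o":95}},"e":[{"fu":58,"g":98,"qrj":90,"s":52},[64,0,94,76],[29,52,98,33],20,{"a":69,"gg":27,"rf":83,"u":29}],"pxq":53}
After op 10 (remove /e/1): {"a":{"ck":[4,59,91,87],"eoa":[43,38,78],"n":{"hyl":36,"nn":30,"uk":93},"v":{"mv":99,"o":95}},"e":[{"fu":58,"g":98,"qrj":90,"s":52},[29,52,98,33],20,{"a":69,"gg":27,"rf":83,"u":29}],"pxq":53}
After op 11 (replace /e/3/rf 5): {"a":{"ck":[4,59,91,87],"eoa":[43,38,78],"n":{"hyl":36,"nn":30,"uk":93},"v":{"mv":99,"o":95}},"e":[{"fu":58,"g":98,"qrj":90,"s":52},[29,52,98,33],20,{"a":69,"gg":27,"rf":5,"u":29}],"pxq":53}
After op 12 (add /czg 94): {"a":{"ck":[4,59,91,87],"eoa":[43,38,78],"n":{"hyl":36,"nn":30,"uk":93},"v":{"mv":99,"o":95}},"czg":94,"e":[{"fu":58,"g":98,"qrj":90,"s":52},[29,52,98,33],20,{"a":69,"gg":27,"rf":5,"u":29}],"pxq":53}
After op 13 (replace /a/n/hyl 95): {"a":{"ck":[4,59,91,87],"eoa":[43,38,78],"n":{"hyl":95,"nn":30,"uk":93},"v":{"mv":99,"o":95}},"czg":94,"e":[{"fu":58,"g":98,"qrj":90,"s":52},[29,52,98,33],20,{"a":69,"gg":27,"rf":5,"u":29}],"pxq":53}
After op 14 (add /a/eoa/0 99): {"a":{"ck":[4,59,91,87],"eoa":[99,43,38,78],"n":{"hyl":95,"nn":30,"uk":93},"v":{"mv":99,"o":95}},"czg":94,"e":[{"fu":58,"g":98,"qrj":90,"s":52},[29,52,98,33],20,{"a":69,"gg":27,"rf":5,"u":29}],"pxq":53}
After op 15 (remove /a/eoa/3): {"a":{"ck":[4,59,91,87],"eoa":[99,43,38],"n":{"hyl":95,"nn":30,"uk":93},"v":{"mv":99,"o":95}},"czg":94,"e":[{"fu":58,"g":98,"qrj":90,"s":52},[29,52,98,33],20,{"a":69,"gg":27,"rf":5,"u":29}],"pxq":53}
After op 16 (add /e/0 27): {"a":{"ck":[4,59,91,87],"eoa":[99,43,38],"n":{"hyl":95,"nn":30,"uk":93},"v":{"mv":99,"o":95}},"czg":94,"e":[27,{"fu":58,"g":98,"qrj":90,"s":52},[29,52,98,33],20,{"a":69,"gg":27,"rf":5,"u":29}],"pxq":53}
After op 17 (replace /e/2 50): {"a":{"ck":[4,59,91,87],"eoa":[99,43,38],"n":{"hyl":95,"nn":30,"uk":93},"v":{"mv":99,"o":95}},"czg":94,"e":[27,{"fu":58,"g":98,"qrj":90,"s":52},50,20,{"a":69,"gg":27,"rf":5,"u":29}],"pxq":53}
After op 18 (add /pxq 70): {"a":{"ck":[4,59,91,87],"eoa":[99,43,38],"n":{"hyl":95,"nn":30,"uk":93},"v":{"mv":99,"o":95}},"czg":94,"e":[27,{"fu":58,"g":98,"qrj":90,"s":52},50,20,{"a":69,"gg":27,"rf":5,"u":29}],"pxq":70}
After op 19 (add /a/n/hyl 70): {"a":{"ck":[4,59,91,87],"eoa":[99,43,38],"n":{"hyl":70,"nn":30,"uk":93},"v":{"mv":99,"o":95}},"czg":94,"e":[27,{"fu":58,"g":98,"qrj":90,"s":52},50,20,{"a":69,"gg":27,"rf":5,"u":29}],"pxq":70}
After op 20 (remove /e/4/rf): {"a":{"ck":[4,59,91,87],"eoa":[99,43,38],"n":{"hyl":70,"nn":30,"uk":93},"v":{"mv":99,"o":95}},"czg":94,"e":[27,{"fu":58,"g":98,"qrj":90,"s":52},50,20,{"a":69,"gg":27,"u":29}],"pxq":70}
After op 21 (add /a/eoa/1 58): {"a":{"ck":[4,59,91,87],"eoa":[99,58,43,38],"n":{"hyl":70,"nn":30,"uk":93},"v":{"mv":99,"o":95}},"czg":94,"e":[27,{"fu":58,"g":98,"qrj":90,"s":52},50,20,{"a":69,"gg":27,"u":29}],"pxq":70}
Size at the root: 4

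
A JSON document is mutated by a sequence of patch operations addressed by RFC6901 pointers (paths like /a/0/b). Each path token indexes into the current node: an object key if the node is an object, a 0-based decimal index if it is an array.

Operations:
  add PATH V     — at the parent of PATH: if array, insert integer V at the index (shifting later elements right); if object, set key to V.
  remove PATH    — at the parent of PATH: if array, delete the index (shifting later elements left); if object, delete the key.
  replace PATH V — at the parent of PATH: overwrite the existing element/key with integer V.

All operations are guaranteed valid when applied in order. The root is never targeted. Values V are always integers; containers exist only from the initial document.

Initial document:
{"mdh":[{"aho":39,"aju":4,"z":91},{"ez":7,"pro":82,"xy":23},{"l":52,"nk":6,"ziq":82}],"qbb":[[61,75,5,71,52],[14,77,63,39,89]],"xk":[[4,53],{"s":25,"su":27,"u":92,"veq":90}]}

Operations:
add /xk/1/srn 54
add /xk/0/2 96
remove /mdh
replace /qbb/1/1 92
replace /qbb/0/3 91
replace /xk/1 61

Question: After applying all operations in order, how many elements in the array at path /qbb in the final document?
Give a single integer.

Answer: 2

Derivation:
After op 1 (add /xk/1/srn 54): {"mdh":[{"aho":39,"aju":4,"z":91},{"ez":7,"pro":82,"xy":23},{"l":52,"nk":6,"ziq":82}],"qbb":[[61,75,5,71,52],[14,77,63,39,89]],"xk":[[4,53],{"s":25,"srn":54,"su":27,"u":92,"veq":90}]}
After op 2 (add /xk/0/2 96): {"mdh":[{"aho":39,"aju":4,"z":91},{"ez":7,"pro":82,"xy":23},{"l":52,"nk":6,"ziq":82}],"qbb":[[61,75,5,71,52],[14,77,63,39,89]],"xk":[[4,53,96],{"s":25,"srn":54,"su":27,"u":92,"veq":90}]}
After op 3 (remove /mdh): {"qbb":[[61,75,5,71,52],[14,77,63,39,89]],"xk":[[4,53,96],{"s":25,"srn":54,"su":27,"u":92,"veq":90}]}
After op 4 (replace /qbb/1/1 92): {"qbb":[[61,75,5,71,52],[14,92,63,39,89]],"xk":[[4,53,96],{"s":25,"srn":54,"su":27,"u":92,"veq":90}]}
After op 5 (replace /qbb/0/3 91): {"qbb":[[61,75,5,91,52],[14,92,63,39,89]],"xk":[[4,53,96],{"s":25,"srn":54,"su":27,"u":92,"veq":90}]}
After op 6 (replace /xk/1 61): {"qbb":[[61,75,5,91,52],[14,92,63,39,89]],"xk":[[4,53,96],61]}
Size at path /qbb: 2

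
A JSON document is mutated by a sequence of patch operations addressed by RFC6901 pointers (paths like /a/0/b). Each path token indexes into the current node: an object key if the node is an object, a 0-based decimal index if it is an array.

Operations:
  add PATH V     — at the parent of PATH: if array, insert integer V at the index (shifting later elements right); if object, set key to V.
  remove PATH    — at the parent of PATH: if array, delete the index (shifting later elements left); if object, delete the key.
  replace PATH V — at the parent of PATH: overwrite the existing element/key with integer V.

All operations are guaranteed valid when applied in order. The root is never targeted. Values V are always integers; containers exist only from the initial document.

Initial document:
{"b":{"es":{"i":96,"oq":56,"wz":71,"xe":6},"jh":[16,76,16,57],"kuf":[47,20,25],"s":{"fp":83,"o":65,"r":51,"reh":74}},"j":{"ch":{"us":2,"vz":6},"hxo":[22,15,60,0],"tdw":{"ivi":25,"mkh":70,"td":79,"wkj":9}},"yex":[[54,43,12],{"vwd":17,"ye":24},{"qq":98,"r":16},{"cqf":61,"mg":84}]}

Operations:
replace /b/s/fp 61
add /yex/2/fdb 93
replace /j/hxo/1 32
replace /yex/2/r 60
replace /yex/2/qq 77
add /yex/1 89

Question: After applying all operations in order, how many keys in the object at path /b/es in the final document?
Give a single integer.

Answer: 4

Derivation:
After op 1 (replace /b/s/fp 61): {"b":{"es":{"i":96,"oq":56,"wz":71,"xe":6},"jh":[16,76,16,57],"kuf":[47,20,25],"s":{"fp":61,"o":65,"r":51,"reh":74}},"j":{"ch":{"us":2,"vz":6},"hxo":[22,15,60,0],"tdw":{"ivi":25,"mkh":70,"td":79,"wkj":9}},"yex":[[54,43,12],{"vwd":17,"ye":24},{"qq":98,"r":16},{"cqf":61,"mg":84}]}
After op 2 (add /yex/2/fdb 93): {"b":{"es":{"i":96,"oq":56,"wz":71,"xe":6},"jh":[16,76,16,57],"kuf":[47,20,25],"s":{"fp":61,"o":65,"r":51,"reh":74}},"j":{"ch":{"us":2,"vz":6},"hxo":[22,15,60,0],"tdw":{"ivi":25,"mkh":70,"td":79,"wkj":9}},"yex":[[54,43,12],{"vwd":17,"ye":24},{"fdb":93,"qq":98,"r":16},{"cqf":61,"mg":84}]}
After op 3 (replace /j/hxo/1 32): {"b":{"es":{"i":96,"oq":56,"wz":71,"xe":6},"jh":[16,76,16,57],"kuf":[47,20,25],"s":{"fp":61,"o":65,"r":51,"reh":74}},"j":{"ch":{"us":2,"vz":6},"hxo":[22,32,60,0],"tdw":{"ivi":25,"mkh":70,"td":79,"wkj":9}},"yex":[[54,43,12],{"vwd":17,"ye":24},{"fdb":93,"qq":98,"r":16},{"cqf":61,"mg":84}]}
After op 4 (replace /yex/2/r 60): {"b":{"es":{"i":96,"oq":56,"wz":71,"xe":6},"jh":[16,76,16,57],"kuf":[47,20,25],"s":{"fp":61,"o":65,"r":51,"reh":74}},"j":{"ch":{"us":2,"vz":6},"hxo":[22,32,60,0],"tdw":{"ivi":25,"mkh":70,"td":79,"wkj":9}},"yex":[[54,43,12],{"vwd":17,"ye":24},{"fdb":93,"qq":98,"r":60},{"cqf":61,"mg":84}]}
After op 5 (replace /yex/2/qq 77): {"b":{"es":{"i":96,"oq":56,"wz":71,"xe":6},"jh":[16,76,16,57],"kuf":[47,20,25],"s":{"fp":61,"o":65,"r":51,"reh":74}},"j":{"ch":{"us":2,"vz":6},"hxo":[22,32,60,0],"tdw":{"ivi":25,"mkh":70,"td":79,"wkj":9}},"yex":[[54,43,12],{"vwd":17,"ye":24},{"fdb":93,"qq":77,"r":60},{"cqf":61,"mg":84}]}
After op 6 (add /yex/1 89): {"b":{"es":{"i":96,"oq":56,"wz":71,"xe":6},"jh":[16,76,16,57],"kuf":[47,20,25],"s":{"fp":61,"o":65,"r":51,"reh":74}},"j":{"ch":{"us":2,"vz":6},"hxo":[22,32,60,0],"tdw":{"ivi":25,"mkh":70,"td":79,"wkj":9}},"yex":[[54,43,12],89,{"vwd":17,"ye":24},{"fdb":93,"qq":77,"r":60},{"cqf":61,"mg":84}]}
Size at path /b/es: 4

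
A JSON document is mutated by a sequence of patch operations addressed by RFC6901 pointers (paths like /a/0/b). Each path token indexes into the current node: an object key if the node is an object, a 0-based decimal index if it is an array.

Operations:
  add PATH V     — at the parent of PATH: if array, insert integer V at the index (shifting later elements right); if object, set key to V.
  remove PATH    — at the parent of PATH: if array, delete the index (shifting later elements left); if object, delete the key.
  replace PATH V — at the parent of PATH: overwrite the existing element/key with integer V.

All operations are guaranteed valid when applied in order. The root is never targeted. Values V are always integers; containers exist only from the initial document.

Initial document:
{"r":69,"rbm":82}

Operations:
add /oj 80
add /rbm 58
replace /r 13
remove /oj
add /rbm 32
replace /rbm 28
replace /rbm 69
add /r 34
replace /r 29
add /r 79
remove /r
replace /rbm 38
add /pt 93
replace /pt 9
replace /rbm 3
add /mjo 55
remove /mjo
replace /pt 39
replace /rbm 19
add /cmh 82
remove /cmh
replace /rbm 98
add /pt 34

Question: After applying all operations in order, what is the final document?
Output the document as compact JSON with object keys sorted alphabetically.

Answer: {"pt":34,"rbm":98}

Derivation:
After op 1 (add /oj 80): {"oj":80,"r":69,"rbm":82}
After op 2 (add /rbm 58): {"oj":80,"r":69,"rbm":58}
After op 3 (replace /r 13): {"oj":80,"r":13,"rbm":58}
After op 4 (remove /oj): {"r":13,"rbm":58}
After op 5 (add /rbm 32): {"r":13,"rbm":32}
After op 6 (replace /rbm 28): {"r":13,"rbm":28}
After op 7 (replace /rbm 69): {"r":13,"rbm":69}
After op 8 (add /r 34): {"r":34,"rbm":69}
After op 9 (replace /r 29): {"r":29,"rbm":69}
After op 10 (add /r 79): {"r":79,"rbm":69}
After op 11 (remove /r): {"rbm":69}
After op 12 (replace /rbm 38): {"rbm":38}
After op 13 (add /pt 93): {"pt":93,"rbm":38}
After op 14 (replace /pt 9): {"pt":9,"rbm":38}
After op 15 (replace /rbm 3): {"pt":9,"rbm":3}
After op 16 (add /mjo 55): {"mjo":55,"pt":9,"rbm":3}
After op 17 (remove /mjo): {"pt":9,"rbm":3}
After op 18 (replace /pt 39): {"pt":39,"rbm":3}
After op 19 (replace /rbm 19): {"pt":39,"rbm":19}
After op 20 (add /cmh 82): {"cmh":82,"pt":39,"rbm":19}
After op 21 (remove /cmh): {"pt":39,"rbm":19}
After op 22 (replace /rbm 98): {"pt":39,"rbm":98}
After op 23 (add /pt 34): {"pt":34,"rbm":98}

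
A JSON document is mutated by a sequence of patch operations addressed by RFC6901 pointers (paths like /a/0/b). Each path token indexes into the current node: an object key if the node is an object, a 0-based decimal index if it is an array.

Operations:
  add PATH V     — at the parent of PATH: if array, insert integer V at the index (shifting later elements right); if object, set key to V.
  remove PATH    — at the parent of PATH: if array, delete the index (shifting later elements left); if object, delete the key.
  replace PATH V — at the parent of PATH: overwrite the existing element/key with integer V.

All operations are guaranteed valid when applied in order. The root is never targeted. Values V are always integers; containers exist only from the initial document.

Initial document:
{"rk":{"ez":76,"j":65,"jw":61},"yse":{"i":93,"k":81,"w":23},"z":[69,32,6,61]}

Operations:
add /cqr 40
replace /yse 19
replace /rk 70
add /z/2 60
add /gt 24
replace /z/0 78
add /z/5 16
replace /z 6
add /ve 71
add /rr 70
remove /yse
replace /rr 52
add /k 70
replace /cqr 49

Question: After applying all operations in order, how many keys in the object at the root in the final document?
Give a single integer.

Answer: 7

Derivation:
After op 1 (add /cqr 40): {"cqr":40,"rk":{"ez":76,"j":65,"jw":61},"yse":{"i":93,"k":81,"w":23},"z":[69,32,6,61]}
After op 2 (replace /yse 19): {"cqr":40,"rk":{"ez":76,"j":65,"jw":61},"yse":19,"z":[69,32,6,61]}
After op 3 (replace /rk 70): {"cqr":40,"rk":70,"yse":19,"z":[69,32,6,61]}
After op 4 (add /z/2 60): {"cqr":40,"rk":70,"yse":19,"z":[69,32,60,6,61]}
After op 5 (add /gt 24): {"cqr":40,"gt":24,"rk":70,"yse":19,"z":[69,32,60,6,61]}
After op 6 (replace /z/0 78): {"cqr":40,"gt":24,"rk":70,"yse":19,"z":[78,32,60,6,61]}
After op 7 (add /z/5 16): {"cqr":40,"gt":24,"rk":70,"yse":19,"z":[78,32,60,6,61,16]}
After op 8 (replace /z 6): {"cqr":40,"gt":24,"rk":70,"yse":19,"z":6}
After op 9 (add /ve 71): {"cqr":40,"gt":24,"rk":70,"ve":71,"yse":19,"z":6}
After op 10 (add /rr 70): {"cqr":40,"gt":24,"rk":70,"rr":70,"ve":71,"yse":19,"z":6}
After op 11 (remove /yse): {"cqr":40,"gt":24,"rk":70,"rr":70,"ve":71,"z":6}
After op 12 (replace /rr 52): {"cqr":40,"gt":24,"rk":70,"rr":52,"ve":71,"z":6}
After op 13 (add /k 70): {"cqr":40,"gt":24,"k":70,"rk":70,"rr":52,"ve":71,"z":6}
After op 14 (replace /cqr 49): {"cqr":49,"gt":24,"k":70,"rk":70,"rr":52,"ve":71,"z":6}
Size at the root: 7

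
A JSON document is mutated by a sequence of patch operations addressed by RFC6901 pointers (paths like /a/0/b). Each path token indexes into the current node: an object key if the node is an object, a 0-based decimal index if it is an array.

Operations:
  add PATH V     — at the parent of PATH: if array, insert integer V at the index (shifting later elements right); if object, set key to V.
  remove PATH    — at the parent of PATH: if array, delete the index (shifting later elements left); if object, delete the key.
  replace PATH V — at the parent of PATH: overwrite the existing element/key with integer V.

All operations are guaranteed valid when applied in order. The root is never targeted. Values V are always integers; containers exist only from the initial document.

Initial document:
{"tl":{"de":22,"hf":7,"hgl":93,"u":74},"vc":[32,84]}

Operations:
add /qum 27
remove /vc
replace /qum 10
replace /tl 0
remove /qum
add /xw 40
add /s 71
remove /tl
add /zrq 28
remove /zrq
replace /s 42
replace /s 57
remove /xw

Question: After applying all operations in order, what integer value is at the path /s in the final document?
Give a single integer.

After op 1 (add /qum 27): {"qum":27,"tl":{"de":22,"hf":7,"hgl":93,"u":74},"vc":[32,84]}
After op 2 (remove /vc): {"qum":27,"tl":{"de":22,"hf":7,"hgl":93,"u":74}}
After op 3 (replace /qum 10): {"qum":10,"tl":{"de":22,"hf":7,"hgl":93,"u":74}}
After op 4 (replace /tl 0): {"qum":10,"tl":0}
After op 5 (remove /qum): {"tl":0}
After op 6 (add /xw 40): {"tl":0,"xw":40}
After op 7 (add /s 71): {"s":71,"tl":0,"xw":40}
After op 8 (remove /tl): {"s":71,"xw":40}
After op 9 (add /zrq 28): {"s":71,"xw":40,"zrq":28}
After op 10 (remove /zrq): {"s":71,"xw":40}
After op 11 (replace /s 42): {"s":42,"xw":40}
After op 12 (replace /s 57): {"s":57,"xw":40}
After op 13 (remove /xw): {"s":57}
Value at /s: 57

Answer: 57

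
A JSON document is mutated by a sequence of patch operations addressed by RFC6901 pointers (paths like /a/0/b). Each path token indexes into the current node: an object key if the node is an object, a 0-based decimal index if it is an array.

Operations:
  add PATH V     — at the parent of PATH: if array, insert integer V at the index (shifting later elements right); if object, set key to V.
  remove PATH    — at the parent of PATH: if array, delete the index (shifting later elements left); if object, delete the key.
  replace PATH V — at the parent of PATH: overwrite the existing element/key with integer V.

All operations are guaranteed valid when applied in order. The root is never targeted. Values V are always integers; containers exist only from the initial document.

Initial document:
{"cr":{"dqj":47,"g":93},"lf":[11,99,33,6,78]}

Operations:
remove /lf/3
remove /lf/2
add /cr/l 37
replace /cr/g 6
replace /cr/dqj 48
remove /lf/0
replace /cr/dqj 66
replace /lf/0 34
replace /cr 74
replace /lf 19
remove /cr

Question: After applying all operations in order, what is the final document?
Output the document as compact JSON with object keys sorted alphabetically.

After op 1 (remove /lf/3): {"cr":{"dqj":47,"g":93},"lf":[11,99,33,78]}
After op 2 (remove /lf/2): {"cr":{"dqj":47,"g":93},"lf":[11,99,78]}
After op 3 (add /cr/l 37): {"cr":{"dqj":47,"g":93,"l":37},"lf":[11,99,78]}
After op 4 (replace /cr/g 6): {"cr":{"dqj":47,"g":6,"l":37},"lf":[11,99,78]}
After op 5 (replace /cr/dqj 48): {"cr":{"dqj":48,"g":6,"l":37},"lf":[11,99,78]}
After op 6 (remove /lf/0): {"cr":{"dqj":48,"g":6,"l":37},"lf":[99,78]}
After op 7 (replace /cr/dqj 66): {"cr":{"dqj":66,"g":6,"l":37},"lf":[99,78]}
After op 8 (replace /lf/0 34): {"cr":{"dqj":66,"g":6,"l":37},"lf":[34,78]}
After op 9 (replace /cr 74): {"cr":74,"lf":[34,78]}
After op 10 (replace /lf 19): {"cr":74,"lf":19}
After op 11 (remove /cr): {"lf":19}

Answer: {"lf":19}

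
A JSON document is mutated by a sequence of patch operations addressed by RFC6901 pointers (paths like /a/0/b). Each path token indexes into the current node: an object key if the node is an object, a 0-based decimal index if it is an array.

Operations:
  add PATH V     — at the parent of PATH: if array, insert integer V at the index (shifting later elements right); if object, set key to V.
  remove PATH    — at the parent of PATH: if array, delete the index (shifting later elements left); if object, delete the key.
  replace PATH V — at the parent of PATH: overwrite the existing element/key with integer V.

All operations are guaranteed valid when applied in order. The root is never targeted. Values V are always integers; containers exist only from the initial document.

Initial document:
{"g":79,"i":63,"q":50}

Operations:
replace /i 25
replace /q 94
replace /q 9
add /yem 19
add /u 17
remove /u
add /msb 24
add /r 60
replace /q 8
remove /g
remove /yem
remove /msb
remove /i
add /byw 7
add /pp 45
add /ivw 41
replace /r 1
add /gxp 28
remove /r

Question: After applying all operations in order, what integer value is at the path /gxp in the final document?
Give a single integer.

After op 1 (replace /i 25): {"g":79,"i":25,"q":50}
After op 2 (replace /q 94): {"g":79,"i":25,"q":94}
After op 3 (replace /q 9): {"g":79,"i":25,"q":9}
After op 4 (add /yem 19): {"g":79,"i":25,"q":9,"yem":19}
After op 5 (add /u 17): {"g":79,"i":25,"q":9,"u":17,"yem":19}
After op 6 (remove /u): {"g":79,"i":25,"q":9,"yem":19}
After op 7 (add /msb 24): {"g":79,"i":25,"msb":24,"q":9,"yem":19}
After op 8 (add /r 60): {"g":79,"i":25,"msb":24,"q":9,"r":60,"yem":19}
After op 9 (replace /q 8): {"g":79,"i":25,"msb":24,"q":8,"r":60,"yem":19}
After op 10 (remove /g): {"i":25,"msb":24,"q":8,"r":60,"yem":19}
After op 11 (remove /yem): {"i":25,"msb":24,"q":8,"r":60}
After op 12 (remove /msb): {"i":25,"q":8,"r":60}
After op 13 (remove /i): {"q":8,"r":60}
After op 14 (add /byw 7): {"byw":7,"q":8,"r":60}
After op 15 (add /pp 45): {"byw":7,"pp":45,"q":8,"r":60}
After op 16 (add /ivw 41): {"byw":7,"ivw":41,"pp":45,"q":8,"r":60}
After op 17 (replace /r 1): {"byw":7,"ivw":41,"pp":45,"q":8,"r":1}
After op 18 (add /gxp 28): {"byw":7,"gxp":28,"ivw":41,"pp":45,"q":8,"r":1}
After op 19 (remove /r): {"byw":7,"gxp":28,"ivw":41,"pp":45,"q":8}
Value at /gxp: 28

Answer: 28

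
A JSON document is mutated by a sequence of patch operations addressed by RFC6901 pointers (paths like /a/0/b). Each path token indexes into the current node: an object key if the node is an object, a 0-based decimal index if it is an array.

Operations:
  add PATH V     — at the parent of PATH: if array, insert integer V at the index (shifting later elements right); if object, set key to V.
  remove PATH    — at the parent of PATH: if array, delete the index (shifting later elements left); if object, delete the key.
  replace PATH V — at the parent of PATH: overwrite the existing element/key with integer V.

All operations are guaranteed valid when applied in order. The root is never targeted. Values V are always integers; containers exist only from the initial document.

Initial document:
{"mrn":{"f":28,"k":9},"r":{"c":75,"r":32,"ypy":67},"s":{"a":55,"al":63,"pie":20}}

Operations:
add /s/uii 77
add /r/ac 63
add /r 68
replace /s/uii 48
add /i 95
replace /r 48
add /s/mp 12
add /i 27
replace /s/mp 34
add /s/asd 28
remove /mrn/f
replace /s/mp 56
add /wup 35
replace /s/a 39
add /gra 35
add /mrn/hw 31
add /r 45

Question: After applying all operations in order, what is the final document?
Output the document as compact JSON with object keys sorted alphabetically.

Answer: {"gra":35,"i":27,"mrn":{"hw":31,"k":9},"r":45,"s":{"a":39,"al":63,"asd":28,"mp":56,"pie":20,"uii":48},"wup":35}

Derivation:
After op 1 (add /s/uii 77): {"mrn":{"f":28,"k":9},"r":{"c":75,"r":32,"ypy":67},"s":{"a":55,"al":63,"pie":20,"uii":77}}
After op 2 (add /r/ac 63): {"mrn":{"f":28,"k":9},"r":{"ac":63,"c":75,"r":32,"ypy":67},"s":{"a":55,"al":63,"pie":20,"uii":77}}
After op 3 (add /r 68): {"mrn":{"f":28,"k":9},"r":68,"s":{"a":55,"al":63,"pie":20,"uii":77}}
After op 4 (replace /s/uii 48): {"mrn":{"f":28,"k":9},"r":68,"s":{"a":55,"al":63,"pie":20,"uii":48}}
After op 5 (add /i 95): {"i":95,"mrn":{"f":28,"k":9},"r":68,"s":{"a":55,"al":63,"pie":20,"uii":48}}
After op 6 (replace /r 48): {"i":95,"mrn":{"f":28,"k":9},"r":48,"s":{"a":55,"al":63,"pie":20,"uii":48}}
After op 7 (add /s/mp 12): {"i":95,"mrn":{"f":28,"k":9},"r":48,"s":{"a":55,"al":63,"mp":12,"pie":20,"uii":48}}
After op 8 (add /i 27): {"i":27,"mrn":{"f":28,"k":9},"r":48,"s":{"a":55,"al":63,"mp":12,"pie":20,"uii":48}}
After op 9 (replace /s/mp 34): {"i":27,"mrn":{"f":28,"k":9},"r":48,"s":{"a":55,"al":63,"mp":34,"pie":20,"uii":48}}
After op 10 (add /s/asd 28): {"i":27,"mrn":{"f":28,"k":9},"r":48,"s":{"a":55,"al":63,"asd":28,"mp":34,"pie":20,"uii":48}}
After op 11 (remove /mrn/f): {"i":27,"mrn":{"k":9},"r":48,"s":{"a":55,"al":63,"asd":28,"mp":34,"pie":20,"uii":48}}
After op 12 (replace /s/mp 56): {"i":27,"mrn":{"k":9},"r":48,"s":{"a":55,"al":63,"asd":28,"mp":56,"pie":20,"uii":48}}
After op 13 (add /wup 35): {"i":27,"mrn":{"k":9},"r":48,"s":{"a":55,"al":63,"asd":28,"mp":56,"pie":20,"uii":48},"wup":35}
After op 14 (replace /s/a 39): {"i":27,"mrn":{"k":9},"r":48,"s":{"a":39,"al":63,"asd":28,"mp":56,"pie":20,"uii":48},"wup":35}
After op 15 (add /gra 35): {"gra":35,"i":27,"mrn":{"k":9},"r":48,"s":{"a":39,"al":63,"asd":28,"mp":56,"pie":20,"uii":48},"wup":35}
After op 16 (add /mrn/hw 31): {"gra":35,"i":27,"mrn":{"hw":31,"k":9},"r":48,"s":{"a":39,"al":63,"asd":28,"mp":56,"pie":20,"uii":48},"wup":35}
After op 17 (add /r 45): {"gra":35,"i":27,"mrn":{"hw":31,"k":9},"r":45,"s":{"a":39,"al":63,"asd":28,"mp":56,"pie":20,"uii":48},"wup":35}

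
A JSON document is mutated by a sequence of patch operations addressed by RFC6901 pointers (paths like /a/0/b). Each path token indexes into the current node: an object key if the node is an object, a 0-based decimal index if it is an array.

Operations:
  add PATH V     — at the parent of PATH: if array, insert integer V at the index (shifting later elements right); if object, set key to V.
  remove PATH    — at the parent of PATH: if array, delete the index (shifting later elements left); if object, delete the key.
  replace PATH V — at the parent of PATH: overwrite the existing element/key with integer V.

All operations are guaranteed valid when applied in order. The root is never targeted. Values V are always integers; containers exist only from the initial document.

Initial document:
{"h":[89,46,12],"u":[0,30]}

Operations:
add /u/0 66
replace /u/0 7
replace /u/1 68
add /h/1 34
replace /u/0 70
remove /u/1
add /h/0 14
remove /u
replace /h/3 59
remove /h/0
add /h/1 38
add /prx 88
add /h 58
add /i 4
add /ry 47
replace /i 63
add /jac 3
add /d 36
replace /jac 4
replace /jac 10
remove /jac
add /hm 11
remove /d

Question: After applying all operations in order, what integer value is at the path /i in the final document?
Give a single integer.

Answer: 63

Derivation:
After op 1 (add /u/0 66): {"h":[89,46,12],"u":[66,0,30]}
After op 2 (replace /u/0 7): {"h":[89,46,12],"u":[7,0,30]}
After op 3 (replace /u/1 68): {"h":[89,46,12],"u":[7,68,30]}
After op 4 (add /h/1 34): {"h":[89,34,46,12],"u":[7,68,30]}
After op 5 (replace /u/0 70): {"h":[89,34,46,12],"u":[70,68,30]}
After op 6 (remove /u/1): {"h":[89,34,46,12],"u":[70,30]}
After op 7 (add /h/0 14): {"h":[14,89,34,46,12],"u":[70,30]}
After op 8 (remove /u): {"h":[14,89,34,46,12]}
After op 9 (replace /h/3 59): {"h":[14,89,34,59,12]}
After op 10 (remove /h/0): {"h":[89,34,59,12]}
After op 11 (add /h/1 38): {"h":[89,38,34,59,12]}
After op 12 (add /prx 88): {"h":[89,38,34,59,12],"prx":88}
After op 13 (add /h 58): {"h":58,"prx":88}
After op 14 (add /i 4): {"h":58,"i":4,"prx":88}
After op 15 (add /ry 47): {"h":58,"i":4,"prx":88,"ry":47}
After op 16 (replace /i 63): {"h":58,"i":63,"prx":88,"ry":47}
After op 17 (add /jac 3): {"h":58,"i":63,"jac":3,"prx":88,"ry":47}
After op 18 (add /d 36): {"d":36,"h":58,"i":63,"jac":3,"prx":88,"ry":47}
After op 19 (replace /jac 4): {"d":36,"h":58,"i":63,"jac":4,"prx":88,"ry":47}
After op 20 (replace /jac 10): {"d":36,"h":58,"i":63,"jac":10,"prx":88,"ry":47}
After op 21 (remove /jac): {"d":36,"h":58,"i":63,"prx":88,"ry":47}
After op 22 (add /hm 11): {"d":36,"h":58,"hm":11,"i":63,"prx":88,"ry":47}
After op 23 (remove /d): {"h":58,"hm":11,"i":63,"prx":88,"ry":47}
Value at /i: 63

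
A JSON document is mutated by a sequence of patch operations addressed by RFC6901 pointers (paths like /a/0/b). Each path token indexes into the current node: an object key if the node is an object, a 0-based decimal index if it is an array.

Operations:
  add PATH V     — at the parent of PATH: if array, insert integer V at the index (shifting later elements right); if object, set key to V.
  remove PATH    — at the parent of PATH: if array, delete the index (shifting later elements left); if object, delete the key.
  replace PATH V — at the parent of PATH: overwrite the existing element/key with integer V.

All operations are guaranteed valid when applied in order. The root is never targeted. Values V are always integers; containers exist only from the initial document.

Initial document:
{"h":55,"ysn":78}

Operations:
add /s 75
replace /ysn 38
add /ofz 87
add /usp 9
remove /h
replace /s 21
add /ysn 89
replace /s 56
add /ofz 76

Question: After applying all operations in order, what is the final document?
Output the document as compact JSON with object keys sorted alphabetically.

Answer: {"ofz":76,"s":56,"usp":9,"ysn":89}

Derivation:
After op 1 (add /s 75): {"h":55,"s":75,"ysn":78}
After op 2 (replace /ysn 38): {"h":55,"s":75,"ysn":38}
After op 3 (add /ofz 87): {"h":55,"ofz":87,"s":75,"ysn":38}
After op 4 (add /usp 9): {"h":55,"ofz":87,"s":75,"usp":9,"ysn":38}
After op 5 (remove /h): {"ofz":87,"s":75,"usp":9,"ysn":38}
After op 6 (replace /s 21): {"ofz":87,"s":21,"usp":9,"ysn":38}
After op 7 (add /ysn 89): {"ofz":87,"s":21,"usp":9,"ysn":89}
After op 8 (replace /s 56): {"ofz":87,"s":56,"usp":9,"ysn":89}
After op 9 (add /ofz 76): {"ofz":76,"s":56,"usp":9,"ysn":89}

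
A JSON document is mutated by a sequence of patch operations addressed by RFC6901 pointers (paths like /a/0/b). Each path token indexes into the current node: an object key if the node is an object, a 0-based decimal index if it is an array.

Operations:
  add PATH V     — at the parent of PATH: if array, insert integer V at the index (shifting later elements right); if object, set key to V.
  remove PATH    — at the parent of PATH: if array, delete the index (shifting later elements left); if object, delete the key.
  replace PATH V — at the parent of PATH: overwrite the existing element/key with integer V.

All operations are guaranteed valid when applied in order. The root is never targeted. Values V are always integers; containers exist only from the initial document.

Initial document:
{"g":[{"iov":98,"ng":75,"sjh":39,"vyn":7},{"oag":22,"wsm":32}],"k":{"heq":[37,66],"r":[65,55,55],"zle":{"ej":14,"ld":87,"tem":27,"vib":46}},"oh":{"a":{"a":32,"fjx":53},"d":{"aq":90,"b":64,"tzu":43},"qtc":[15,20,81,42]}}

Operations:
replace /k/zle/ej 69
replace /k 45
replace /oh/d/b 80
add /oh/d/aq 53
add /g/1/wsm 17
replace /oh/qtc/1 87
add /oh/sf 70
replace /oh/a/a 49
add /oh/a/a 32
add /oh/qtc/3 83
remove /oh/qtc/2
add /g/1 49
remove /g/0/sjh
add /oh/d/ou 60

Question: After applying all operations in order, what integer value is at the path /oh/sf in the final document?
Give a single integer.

After op 1 (replace /k/zle/ej 69): {"g":[{"iov":98,"ng":75,"sjh":39,"vyn":7},{"oag":22,"wsm":32}],"k":{"heq":[37,66],"r":[65,55,55],"zle":{"ej":69,"ld":87,"tem":27,"vib":46}},"oh":{"a":{"a":32,"fjx":53},"d":{"aq":90,"b":64,"tzu":43},"qtc":[15,20,81,42]}}
After op 2 (replace /k 45): {"g":[{"iov":98,"ng":75,"sjh":39,"vyn":7},{"oag":22,"wsm":32}],"k":45,"oh":{"a":{"a":32,"fjx":53},"d":{"aq":90,"b":64,"tzu":43},"qtc":[15,20,81,42]}}
After op 3 (replace /oh/d/b 80): {"g":[{"iov":98,"ng":75,"sjh":39,"vyn":7},{"oag":22,"wsm":32}],"k":45,"oh":{"a":{"a":32,"fjx":53},"d":{"aq":90,"b":80,"tzu":43},"qtc":[15,20,81,42]}}
After op 4 (add /oh/d/aq 53): {"g":[{"iov":98,"ng":75,"sjh":39,"vyn":7},{"oag":22,"wsm":32}],"k":45,"oh":{"a":{"a":32,"fjx":53},"d":{"aq":53,"b":80,"tzu":43},"qtc":[15,20,81,42]}}
After op 5 (add /g/1/wsm 17): {"g":[{"iov":98,"ng":75,"sjh":39,"vyn":7},{"oag":22,"wsm":17}],"k":45,"oh":{"a":{"a":32,"fjx":53},"d":{"aq":53,"b":80,"tzu":43},"qtc":[15,20,81,42]}}
After op 6 (replace /oh/qtc/1 87): {"g":[{"iov":98,"ng":75,"sjh":39,"vyn":7},{"oag":22,"wsm":17}],"k":45,"oh":{"a":{"a":32,"fjx":53},"d":{"aq":53,"b":80,"tzu":43},"qtc":[15,87,81,42]}}
After op 7 (add /oh/sf 70): {"g":[{"iov":98,"ng":75,"sjh":39,"vyn":7},{"oag":22,"wsm":17}],"k":45,"oh":{"a":{"a":32,"fjx":53},"d":{"aq":53,"b":80,"tzu":43},"qtc":[15,87,81,42],"sf":70}}
After op 8 (replace /oh/a/a 49): {"g":[{"iov":98,"ng":75,"sjh":39,"vyn":7},{"oag":22,"wsm":17}],"k":45,"oh":{"a":{"a":49,"fjx":53},"d":{"aq":53,"b":80,"tzu":43},"qtc":[15,87,81,42],"sf":70}}
After op 9 (add /oh/a/a 32): {"g":[{"iov":98,"ng":75,"sjh":39,"vyn":7},{"oag":22,"wsm":17}],"k":45,"oh":{"a":{"a":32,"fjx":53},"d":{"aq":53,"b":80,"tzu":43},"qtc":[15,87,81,42],"sf":70}}
After op 10 (add /oh/qtc/3 83): {"g":[{"iov":98,"ng":75,"sjh":39,"vyn":7},{"oag":22,"wsm":17}],"k":45,"oh":{"a":{"a":32,"fjx":53},"d":{"aq":53,"b":80,"tzu":43},"qtc":[15,87,81,83,42],"sf":70}}
After op 11 (remove /oh/qtc/2): {"g":[{"iov":98,"ng":75,"sjh":39,"vyn":7},{"oag":22,"wsm":17}],"k":45,"oh":{"a":{"a":32,"fjx":53},"d":{"aq":53,"b":80,"tzu":43},"qtc":[15,87,83,42],"sf":70}}
After op 12 (add /g/1 49): {"g":[{"iov":98,"ng":75,"sjh":39,"vyn":7},49,{"oag":22,"wsm":17}],"k":45,"oh":{"a":{"a":32,"fjx":53},"d":{"aq":53,"b":80,"tzu":43},"qtc":[15,87,83,42],"sf":70}}
After op 13 (remove /g/0/sjh): {"g":[{"iov":98,"ng":75,"vyn":7},49,{"oag":22,"wsm":17}],"k":45,"oh":{"a":{"a":32,"fjx":53},"d":{"aq":53,"b":80,"tzu":43},"qtc":[15,87,83,42],"sf":70}}
After op 14 (add /oh/d/ou 60): {"g":[{"iov":98,"ng":75,"vyn":7},49,{"oag":22,"wsm":17}],"k":45,"oh":{"a":{"a":32,"fjx":53},"d":{"aq":53,"b":80,"ou":60,"tzu":43},"qtc":[15,87,83,42],"sf":70}}
Value at /oh/sf: 70

Answer: 70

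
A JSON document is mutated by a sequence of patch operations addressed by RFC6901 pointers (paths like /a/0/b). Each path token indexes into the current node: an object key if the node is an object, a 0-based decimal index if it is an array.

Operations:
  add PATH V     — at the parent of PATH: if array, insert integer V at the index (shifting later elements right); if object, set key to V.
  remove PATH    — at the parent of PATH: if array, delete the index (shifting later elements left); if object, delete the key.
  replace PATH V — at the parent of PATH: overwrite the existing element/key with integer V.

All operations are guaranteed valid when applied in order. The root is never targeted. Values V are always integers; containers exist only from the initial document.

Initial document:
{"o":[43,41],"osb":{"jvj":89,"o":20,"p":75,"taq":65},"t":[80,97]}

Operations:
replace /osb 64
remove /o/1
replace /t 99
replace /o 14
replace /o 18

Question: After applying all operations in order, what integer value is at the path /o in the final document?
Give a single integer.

After op 1 (replace /osb 64): {"o":[43,41],"osb":64,"t":[80,97]}
After op 2 (remove /o/1): {"o":[43],"osb":64,"t":[80,97]}
After op 3 (replace /t 99): {"o":[43],"osb":64,"t":99}
After op 4 (replace /o 14): {"o":14,"osb":64,"t":99}
After op 5 (replace /o 18): {"o":18,"osb":64,"t":99}
Value at /o: 18

Answer: 18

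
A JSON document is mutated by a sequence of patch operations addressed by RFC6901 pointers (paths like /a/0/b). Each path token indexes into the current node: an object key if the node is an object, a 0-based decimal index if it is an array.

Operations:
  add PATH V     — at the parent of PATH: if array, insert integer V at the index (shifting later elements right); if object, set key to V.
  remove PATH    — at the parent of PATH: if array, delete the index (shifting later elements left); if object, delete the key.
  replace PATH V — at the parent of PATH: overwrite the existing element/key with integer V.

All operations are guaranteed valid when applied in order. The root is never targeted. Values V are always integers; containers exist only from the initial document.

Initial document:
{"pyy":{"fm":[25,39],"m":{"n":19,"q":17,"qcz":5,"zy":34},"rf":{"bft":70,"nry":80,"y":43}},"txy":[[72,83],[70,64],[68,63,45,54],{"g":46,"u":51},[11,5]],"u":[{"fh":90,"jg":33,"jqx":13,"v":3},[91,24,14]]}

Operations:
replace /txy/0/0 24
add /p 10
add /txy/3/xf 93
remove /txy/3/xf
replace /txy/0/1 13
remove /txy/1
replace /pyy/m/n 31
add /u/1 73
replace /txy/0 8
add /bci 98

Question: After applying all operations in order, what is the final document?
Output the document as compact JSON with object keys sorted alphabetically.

Answer: {"bci":98,"p":10,"pyy":{"fm":[25,39],"m":{"n":31,"q":17,"qcz":5,"zy":34},"rf":{"bft":70,"nry":80,"y":43}},"txy":[8,[68,63,45,54],{"g":46,"u":51},[11,5]],"u":[{"fh":90,"jg":33,"jqx":13,"v":3},73,[91,24,14]]}

Derivation:
After op 1 (replace /txy/0/0 24): {"pyy":{"fm":[25,39],"m":{"n":19,"q":17,"qcz":5,"zy":34},"rf":{"bft":70,"nry":80,"y":43}},"txy":[[24,83],[70,64],[68,63,45,54],{"g":46,"u":51},[11,5]],"u":[{"fh":90,"jg":33,"jqx":13,"v":3},[91,24,14]]}
After op 2 (add /p 10): {"p":10,"pyy":{"fm":[25,39],"m":{"n":19,"q":17,"qcz":5,"zy":34},"rf":{"bft":70,"nry":80,"y":43}},"txy":[[24,83],[70,64],[68,63,45,54],{"g":46,"u":51},[11,5]],"u":[{"fh":90,"jg":33,"jqx":13,"v":3},[91,24,14]]}
After op 3 (add /txy/3/xf 93): {"p":10,"pyy":{"fm":[25,39],"m":{"n":19,"q":17,"qcz":5,"zy":34},"rf":{"bft":70,"nry":80,"y":43}},"txy":[[24,83],[70,64],[68,63,45,54],{"g":46,"u":51,"xf":93},[11,5]],"u":[{"fh":90,"jg":33,"jqx":13,"v":3},[91,24,14]]}
After op 4 (remove /txy/3/xf): {"p":10,"pyy":{"fm":[25,39],"m":{"n":19,"q":17,"qcz":5,"zy":34},"rf":{"bft":70,"nry":80,"y":43}},"txy":[[24,83],[70,64],[68,63,45,54],{"g":46,"u":51},[11,5]],"u":[{"fh":90,"jg":33,"jqx":13,"v":3},[91,24,14]]}
After op 5 (replace /txy/0/1 13): {"p":10,"pyy":{"fm":[25,39],"m":{"n":19,"q":17,"qcz":5,"zy":34},"rf":{"bft":70,"nry":80,"y":43}},"txy":[[24,13],[70,64],[68,63,45,54],{"g":46,"u":51},[11,5]],"u":[{"fh":90,"jg":33,"jqx":13,"v":3},[91,24,14]]}
After op 6 (remove /txy/1): {"p":10,"pyy":{"fm":[25,39],"m":{"n":19,"q":17,"qcz":5,"zy":34},"rf":{"bft":70,"nry":80,"y":43}},"txy":[[24,13],[68,63,45,54],{"g":46,"u":51},[11,5]],"u":[{"fh":90,"jg":33,"jqx":13,"v":3},[91,24,14]]}
After op 7 (replace /pyy/m/n 31): {"p":10,"pyy":{"fm":[25,39],"m":{"n":31,"q":17,"qcz":5,"zy":34},"rf":{"bft":70,"nry":80,"y":43}},"txy":[[24,13],[68,63,45,54],{"g":46,"u":51},[11,5]],"u":[{"fh":90,"jg":33,"jqx":13,"v":3},[91,24,14]]}
After op 8 (add /u/1 73): {"p":10,"pyy":{"fm":[25,39],"m":{"n":31,"q":17,"qcz":5,"zy":34},"rf":{"bft":70,"nry":80,"y":43}},"txy":[[24,13],[68,63,45,54],{"g":46,"u":51},[11,5]],"u":[{"fh":90,"jg":33,"jqx":13,"v":3},73,[91,24,14]]}
After op 9 (replace /txy/0 8): {"p":10,"pyy":{"fm":[25,39],"m":{"n":31,"q":17,"qcz":5,"zy":34},"rf":{"bft":70,"nry":80,"y":43}},"txy":[8,[68,63,45,54],{"g":46,"u":51},[11,5]],"u":[{"fh":90,"jg":33,"jqx":13,"v":3},73,[91,24,14]]}
After op 10 (add /bci 98): {"bci":98,"p":10,"pyy":{"fm":[25,39],"m":{"n":31,"q":17,"qcz":5,"zy":34},"rf":{"bft":70,"nry":80,"y":43}},"txy":[8,[68,63,45,54],{"g":46,"u":51},[11,5]],"u":[{"fh":90,"jg":33,"jqx":13,"v":3},73,[91,24,14]]}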